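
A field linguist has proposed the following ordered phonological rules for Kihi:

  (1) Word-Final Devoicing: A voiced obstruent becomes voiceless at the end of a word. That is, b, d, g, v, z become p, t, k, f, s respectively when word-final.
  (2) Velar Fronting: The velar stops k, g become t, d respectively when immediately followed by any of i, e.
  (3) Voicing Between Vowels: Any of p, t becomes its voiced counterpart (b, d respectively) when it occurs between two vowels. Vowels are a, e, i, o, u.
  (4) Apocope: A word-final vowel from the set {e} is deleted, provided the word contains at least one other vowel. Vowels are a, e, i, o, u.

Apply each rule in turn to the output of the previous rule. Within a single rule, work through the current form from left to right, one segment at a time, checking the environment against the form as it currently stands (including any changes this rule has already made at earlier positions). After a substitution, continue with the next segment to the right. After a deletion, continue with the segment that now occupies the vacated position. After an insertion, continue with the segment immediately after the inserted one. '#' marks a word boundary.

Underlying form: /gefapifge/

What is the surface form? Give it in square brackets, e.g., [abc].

[defabifd]

(1) Word-Final Devoicing: no change — [gefapifge]
(2) Velar Fronting: [gefapifge] → [defapifde]
(3) Voicing Between Vowels: [defapifde] → [defabifde]
(4) Apocope: [defabifde] → [defabifd]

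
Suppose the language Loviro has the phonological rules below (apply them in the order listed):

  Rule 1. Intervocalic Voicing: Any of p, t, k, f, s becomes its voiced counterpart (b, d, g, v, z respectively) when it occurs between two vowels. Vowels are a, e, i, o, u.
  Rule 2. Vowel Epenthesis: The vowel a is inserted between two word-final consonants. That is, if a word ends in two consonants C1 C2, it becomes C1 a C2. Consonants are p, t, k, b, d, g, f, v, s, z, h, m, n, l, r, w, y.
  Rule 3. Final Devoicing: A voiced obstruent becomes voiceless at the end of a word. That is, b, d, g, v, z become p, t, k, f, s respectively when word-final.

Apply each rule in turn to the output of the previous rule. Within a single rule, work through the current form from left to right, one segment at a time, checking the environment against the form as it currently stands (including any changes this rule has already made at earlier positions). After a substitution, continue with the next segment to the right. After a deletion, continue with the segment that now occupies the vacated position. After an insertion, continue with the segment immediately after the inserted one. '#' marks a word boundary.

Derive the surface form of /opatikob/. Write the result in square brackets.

Rule 1 Intervocalic Voicing: [opatikob] → [obadigob]
Rule 2 Vowel Epenthesis: no change — [obadigob]
Rule 3 Final Devoicing: [obadigob] → [obadigop]

[obadigop]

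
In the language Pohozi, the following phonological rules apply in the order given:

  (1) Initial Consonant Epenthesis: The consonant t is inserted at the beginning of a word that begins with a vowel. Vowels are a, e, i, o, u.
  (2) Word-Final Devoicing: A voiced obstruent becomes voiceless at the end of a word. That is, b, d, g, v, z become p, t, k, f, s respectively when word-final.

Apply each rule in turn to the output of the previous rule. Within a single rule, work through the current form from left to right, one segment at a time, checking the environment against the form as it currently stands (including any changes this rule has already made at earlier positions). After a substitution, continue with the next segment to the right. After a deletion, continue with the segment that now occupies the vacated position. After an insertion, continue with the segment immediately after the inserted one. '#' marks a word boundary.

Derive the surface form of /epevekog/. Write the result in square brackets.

[tepevekok]

(1) Initial Consonant Epenthesis: [epevekog] → [tepevekog]
(2) Word-Final Devoicing: [tepevekog] → [tepevekok]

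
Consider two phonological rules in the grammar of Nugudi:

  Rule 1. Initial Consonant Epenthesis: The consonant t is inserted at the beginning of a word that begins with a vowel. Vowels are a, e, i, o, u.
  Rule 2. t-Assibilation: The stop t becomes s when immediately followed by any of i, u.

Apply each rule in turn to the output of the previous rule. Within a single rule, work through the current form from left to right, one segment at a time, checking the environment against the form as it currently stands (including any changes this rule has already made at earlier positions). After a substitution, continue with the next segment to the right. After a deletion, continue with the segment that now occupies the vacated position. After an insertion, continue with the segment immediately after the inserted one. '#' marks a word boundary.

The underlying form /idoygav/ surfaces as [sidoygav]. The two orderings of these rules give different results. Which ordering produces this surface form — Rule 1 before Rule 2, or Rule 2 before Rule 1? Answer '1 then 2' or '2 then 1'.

1 then 2

Order 1 then 2:
  1 Initial Consonant Epenthesis: [idoygav] → [tidoygav]
  2 t-Assibilation: [tidoygav] → [sidoygav]
  result: [sidoygav]
Order 2 then 1:
  2 t-Assibilation: no change — [idoygav]
  1 Initial Consonant Epenthesis: [idoygav] → [tidoygav]
  result: [tidoygav]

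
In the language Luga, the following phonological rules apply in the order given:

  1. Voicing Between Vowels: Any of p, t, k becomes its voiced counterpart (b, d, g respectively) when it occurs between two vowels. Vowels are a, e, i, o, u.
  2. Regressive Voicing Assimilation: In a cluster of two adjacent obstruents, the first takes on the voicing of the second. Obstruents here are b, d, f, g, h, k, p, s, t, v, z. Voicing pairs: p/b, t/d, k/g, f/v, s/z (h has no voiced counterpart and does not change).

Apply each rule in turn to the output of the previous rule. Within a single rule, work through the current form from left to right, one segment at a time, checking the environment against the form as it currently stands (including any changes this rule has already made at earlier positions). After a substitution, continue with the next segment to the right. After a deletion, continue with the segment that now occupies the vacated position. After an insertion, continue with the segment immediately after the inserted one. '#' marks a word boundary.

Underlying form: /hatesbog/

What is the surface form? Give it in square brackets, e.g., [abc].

1 Voicing Between Vowels: [hatesbog] → [hadesbog]
2 Regressive Voicing Assimilation: [hadesbog] → [hadezbog]

[hadezbog]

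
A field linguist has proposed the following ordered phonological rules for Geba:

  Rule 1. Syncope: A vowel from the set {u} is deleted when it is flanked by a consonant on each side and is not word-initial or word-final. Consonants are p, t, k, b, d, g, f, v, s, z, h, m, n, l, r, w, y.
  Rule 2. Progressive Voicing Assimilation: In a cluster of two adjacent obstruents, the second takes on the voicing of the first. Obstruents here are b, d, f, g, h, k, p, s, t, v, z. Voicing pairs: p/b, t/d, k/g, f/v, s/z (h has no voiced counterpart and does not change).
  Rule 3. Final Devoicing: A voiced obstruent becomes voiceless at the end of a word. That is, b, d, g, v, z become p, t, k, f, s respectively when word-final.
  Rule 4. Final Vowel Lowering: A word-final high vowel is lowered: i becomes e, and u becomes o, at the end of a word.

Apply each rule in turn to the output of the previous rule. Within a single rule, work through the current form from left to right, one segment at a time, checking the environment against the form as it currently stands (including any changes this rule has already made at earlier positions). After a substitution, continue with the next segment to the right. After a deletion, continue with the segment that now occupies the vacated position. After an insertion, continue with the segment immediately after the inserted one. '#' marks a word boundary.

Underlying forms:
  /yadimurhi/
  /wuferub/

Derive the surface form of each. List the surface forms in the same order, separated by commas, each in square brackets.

[yadimrhe], [wferp]

/yadimurhi/:
  Rule 1 Syncope: [yadimurhi] → [yadimrhi]
  Rule 2 Progressive Voicing Assimilation: no change — [yadimrhi]
  Rule 3 Final Devoicing: no change — [yadimrhi]
  Rule 4 Final Vowel Lowering: [yadimrhi] → [yadimrhe]
/wuferub/:
  Rule 1 Syncope: [wuferub] → [wferb]
  Rule 2 Progressive Voicing Assimilation: no change — [wferb]
  Rule 3 Final Devoicing: [wferb] → [wferp]
  Rule 4 Final Vowel Lowering: no change — [wferp]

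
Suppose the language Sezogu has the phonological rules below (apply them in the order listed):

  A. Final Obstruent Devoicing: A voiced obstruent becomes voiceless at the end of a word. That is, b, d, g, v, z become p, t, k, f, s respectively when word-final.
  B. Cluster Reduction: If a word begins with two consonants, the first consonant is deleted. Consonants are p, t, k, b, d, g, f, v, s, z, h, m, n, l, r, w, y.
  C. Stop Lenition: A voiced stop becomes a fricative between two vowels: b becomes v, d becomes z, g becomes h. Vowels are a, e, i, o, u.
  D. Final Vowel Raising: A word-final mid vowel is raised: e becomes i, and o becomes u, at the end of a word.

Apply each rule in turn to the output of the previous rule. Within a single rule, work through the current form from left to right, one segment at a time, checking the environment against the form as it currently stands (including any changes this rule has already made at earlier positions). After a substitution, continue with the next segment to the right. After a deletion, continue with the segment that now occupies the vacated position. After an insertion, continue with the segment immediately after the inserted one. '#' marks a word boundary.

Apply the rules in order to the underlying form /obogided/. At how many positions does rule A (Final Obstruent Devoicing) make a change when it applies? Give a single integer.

A Final Obstruent Devoicing: [obogided] → [obogidet]
B Cluster Reduction: no change — [obogidet]
C Stop Lenition: [obogidet] → [ovohizet]
D Final Vowel Raising: no change — [ovohizet]
Rule A changed 1 position(s).

1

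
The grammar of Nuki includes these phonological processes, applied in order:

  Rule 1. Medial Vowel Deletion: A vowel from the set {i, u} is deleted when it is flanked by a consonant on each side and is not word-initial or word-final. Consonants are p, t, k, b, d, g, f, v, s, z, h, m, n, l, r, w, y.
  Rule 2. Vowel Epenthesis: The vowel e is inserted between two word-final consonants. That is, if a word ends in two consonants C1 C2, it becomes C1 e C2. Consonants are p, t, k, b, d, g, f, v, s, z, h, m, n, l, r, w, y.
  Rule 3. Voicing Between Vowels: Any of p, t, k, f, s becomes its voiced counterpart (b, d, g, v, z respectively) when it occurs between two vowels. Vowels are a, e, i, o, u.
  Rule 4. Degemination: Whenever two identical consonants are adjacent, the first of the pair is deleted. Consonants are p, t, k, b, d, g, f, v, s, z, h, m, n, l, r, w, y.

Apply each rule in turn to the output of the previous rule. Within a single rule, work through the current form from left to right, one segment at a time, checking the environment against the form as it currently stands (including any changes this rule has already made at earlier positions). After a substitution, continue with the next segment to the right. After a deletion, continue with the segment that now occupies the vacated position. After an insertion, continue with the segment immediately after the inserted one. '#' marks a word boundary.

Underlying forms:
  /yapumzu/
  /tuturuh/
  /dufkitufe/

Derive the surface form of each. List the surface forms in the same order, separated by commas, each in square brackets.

/yapumzu/:
  Rule 1 Medial Vowel Deletion: [yapumzu] → [yapmzu]
  Rule 2 Vowel Epenthesis: no change — [yapmzu]
  Rule 3 Voicing Between Vowels: no change — [yapmzu]
  Rule 4 Degemination: no change — [yapmzu]
/tuturuh/:
  Rule 1 Medial Vowel Deletion: [tuturuh] → [ttrh]
  Rule 2 Vowel Epenthesis: [ttrh] → [ttreh]
  Rule 3 Voicing Between Vowels: no change — [ttreh]
  Rule 4 Degemination: [ttreh] → [treh]
/dufkitufe/:
  Rule 1 Medial Vowel Deletion: [dufkitufe] → [dfktfe]
  Rule 2 Vowel Epenthesis: no change — [dfktfe]
  Rule 3 Voicing Between Vowels: no change — [dfktfe]
  Rule 4 Degemination: no change — [dfktfe]

[yapmzu], [treh], [dfktfe]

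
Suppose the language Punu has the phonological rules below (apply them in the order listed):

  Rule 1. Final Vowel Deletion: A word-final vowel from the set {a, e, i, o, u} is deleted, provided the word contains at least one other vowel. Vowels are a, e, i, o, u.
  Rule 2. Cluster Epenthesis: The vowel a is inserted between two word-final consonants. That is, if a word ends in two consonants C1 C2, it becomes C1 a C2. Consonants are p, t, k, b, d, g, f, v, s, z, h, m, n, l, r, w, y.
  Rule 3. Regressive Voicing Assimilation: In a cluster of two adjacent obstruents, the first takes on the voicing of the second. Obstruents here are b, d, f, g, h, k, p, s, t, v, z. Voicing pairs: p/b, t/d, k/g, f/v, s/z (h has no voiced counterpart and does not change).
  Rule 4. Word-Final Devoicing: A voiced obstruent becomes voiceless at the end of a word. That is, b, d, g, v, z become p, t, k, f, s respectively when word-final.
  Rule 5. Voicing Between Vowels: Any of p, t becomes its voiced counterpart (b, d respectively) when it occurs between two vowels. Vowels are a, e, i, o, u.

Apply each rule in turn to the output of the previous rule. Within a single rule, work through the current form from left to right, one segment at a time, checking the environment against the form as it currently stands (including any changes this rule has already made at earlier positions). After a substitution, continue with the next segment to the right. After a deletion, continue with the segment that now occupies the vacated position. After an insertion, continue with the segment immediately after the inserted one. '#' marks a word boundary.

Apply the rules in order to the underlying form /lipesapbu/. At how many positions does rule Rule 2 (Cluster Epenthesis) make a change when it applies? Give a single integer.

1

Rule 1 Final Vowel Deletion: [lipesapbu] → [lipesapb]
Rule 2 Cluster Epenthesis: [lipesapb] → [lipesapab]
Rule 3 Regressive Voicing Assimilation: no change — [lipesapab]
Rule 4 Word-Final Devoicing: [lipesapab] → [lipesapap]
Rule 5 Voicing Between Vowels: [lipesapap] → [libesabap]
Rule Rule 2 changed 1 position(s).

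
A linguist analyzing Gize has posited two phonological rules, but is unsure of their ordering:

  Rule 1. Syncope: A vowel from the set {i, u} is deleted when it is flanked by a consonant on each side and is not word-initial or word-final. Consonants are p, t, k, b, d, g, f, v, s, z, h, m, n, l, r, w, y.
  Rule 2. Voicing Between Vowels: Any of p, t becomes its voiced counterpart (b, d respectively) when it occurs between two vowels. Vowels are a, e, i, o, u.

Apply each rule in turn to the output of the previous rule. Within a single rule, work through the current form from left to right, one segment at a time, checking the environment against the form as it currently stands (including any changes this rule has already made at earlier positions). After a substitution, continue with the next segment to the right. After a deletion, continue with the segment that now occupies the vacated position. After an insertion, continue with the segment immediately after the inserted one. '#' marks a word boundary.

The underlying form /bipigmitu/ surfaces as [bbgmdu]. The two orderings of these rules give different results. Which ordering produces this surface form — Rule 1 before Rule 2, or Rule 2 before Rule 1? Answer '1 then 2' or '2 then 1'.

Order 1 then 2:
  1 Syncope: [bipigmitu] → [bpgmtu]
  2 Voicing Between Vowels: no change — [bpgmtu]
  result: [bpgmtu]
Order 2 then 1:
  2 Voicing Between Vowels: [bipigmitu] → [bibigmidu]
  1 Syncope: [bibigmidu] → [bbgmdu]
  result: [bbgmdu]

2 then 1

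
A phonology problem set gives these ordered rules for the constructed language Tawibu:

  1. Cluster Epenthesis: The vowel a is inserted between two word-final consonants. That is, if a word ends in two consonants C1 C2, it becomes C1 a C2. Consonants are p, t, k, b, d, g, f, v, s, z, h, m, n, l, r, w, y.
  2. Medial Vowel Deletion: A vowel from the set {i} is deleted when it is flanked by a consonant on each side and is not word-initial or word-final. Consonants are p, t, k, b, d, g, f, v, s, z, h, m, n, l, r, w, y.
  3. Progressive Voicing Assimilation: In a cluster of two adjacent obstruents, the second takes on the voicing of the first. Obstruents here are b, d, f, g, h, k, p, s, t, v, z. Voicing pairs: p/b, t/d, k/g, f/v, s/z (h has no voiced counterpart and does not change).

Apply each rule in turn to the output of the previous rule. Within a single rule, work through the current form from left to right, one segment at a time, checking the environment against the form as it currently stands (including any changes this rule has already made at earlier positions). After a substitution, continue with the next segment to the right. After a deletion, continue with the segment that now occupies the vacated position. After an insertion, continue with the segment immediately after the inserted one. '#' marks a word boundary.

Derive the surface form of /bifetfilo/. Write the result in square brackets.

[bvetflo]

1 Cluster Epenthesis: no change — [bifetfilo]
2 Medial Vowel Deletion: [bifetfilo] → [bfetflo]
3 Progressive Voicing Assimilation: [bfetflo] → [bvetflo]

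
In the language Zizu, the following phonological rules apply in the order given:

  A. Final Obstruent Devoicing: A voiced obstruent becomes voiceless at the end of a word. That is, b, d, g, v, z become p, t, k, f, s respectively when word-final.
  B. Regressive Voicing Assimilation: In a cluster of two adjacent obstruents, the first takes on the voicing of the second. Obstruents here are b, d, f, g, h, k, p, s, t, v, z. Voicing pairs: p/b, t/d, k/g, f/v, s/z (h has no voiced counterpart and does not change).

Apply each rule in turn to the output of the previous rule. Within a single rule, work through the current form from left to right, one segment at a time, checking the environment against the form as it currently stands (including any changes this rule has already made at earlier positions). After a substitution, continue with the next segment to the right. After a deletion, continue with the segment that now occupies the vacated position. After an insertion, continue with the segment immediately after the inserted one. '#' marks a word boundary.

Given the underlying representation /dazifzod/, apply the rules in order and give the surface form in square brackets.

[dazivzot]

A Final Obstruent Devoicing: [dazifzod] → [dazifzot]
B Regressive Voicing Assimilation: [dazifzot] → [dazivzot]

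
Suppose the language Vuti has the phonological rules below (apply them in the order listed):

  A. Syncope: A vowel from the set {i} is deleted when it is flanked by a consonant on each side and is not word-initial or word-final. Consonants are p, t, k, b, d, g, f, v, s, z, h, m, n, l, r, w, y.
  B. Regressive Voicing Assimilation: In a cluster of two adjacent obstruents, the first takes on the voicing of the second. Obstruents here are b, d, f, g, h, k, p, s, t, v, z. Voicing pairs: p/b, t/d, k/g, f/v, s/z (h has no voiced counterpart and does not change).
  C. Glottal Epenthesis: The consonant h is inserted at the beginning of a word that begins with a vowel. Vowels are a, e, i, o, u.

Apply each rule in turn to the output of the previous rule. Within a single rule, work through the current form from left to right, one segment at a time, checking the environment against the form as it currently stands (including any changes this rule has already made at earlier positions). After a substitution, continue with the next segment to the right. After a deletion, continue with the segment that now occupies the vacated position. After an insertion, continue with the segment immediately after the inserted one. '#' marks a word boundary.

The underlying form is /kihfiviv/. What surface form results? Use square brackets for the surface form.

A Syncope: [kihfiviv] → [khfvv]
B Regressive Voicing Assimilation: [khfvv] → [khvvv]
C Glottal Epenthesis: no change — [khvvv]

[khvvv]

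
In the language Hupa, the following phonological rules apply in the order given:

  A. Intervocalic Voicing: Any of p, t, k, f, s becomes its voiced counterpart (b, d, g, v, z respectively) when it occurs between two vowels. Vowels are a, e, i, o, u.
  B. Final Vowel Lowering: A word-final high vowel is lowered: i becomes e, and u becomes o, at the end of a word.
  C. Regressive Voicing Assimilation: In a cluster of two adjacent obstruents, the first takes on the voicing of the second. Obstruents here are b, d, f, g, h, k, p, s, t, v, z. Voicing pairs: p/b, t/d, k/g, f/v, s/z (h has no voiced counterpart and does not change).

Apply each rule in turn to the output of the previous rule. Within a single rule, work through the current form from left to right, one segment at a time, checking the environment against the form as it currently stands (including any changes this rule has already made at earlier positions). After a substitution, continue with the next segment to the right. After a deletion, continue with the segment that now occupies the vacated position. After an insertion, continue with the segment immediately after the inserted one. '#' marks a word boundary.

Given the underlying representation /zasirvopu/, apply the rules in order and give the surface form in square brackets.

A Intervocalic Voicing: [zasirvopu] → [zazirvobu]
B Final Vowel Lowering: [zazirvobu] → [zazirvobo]
C Regressive Voicing Assimilation: no change — [zazirvobo]

[zazirvobo]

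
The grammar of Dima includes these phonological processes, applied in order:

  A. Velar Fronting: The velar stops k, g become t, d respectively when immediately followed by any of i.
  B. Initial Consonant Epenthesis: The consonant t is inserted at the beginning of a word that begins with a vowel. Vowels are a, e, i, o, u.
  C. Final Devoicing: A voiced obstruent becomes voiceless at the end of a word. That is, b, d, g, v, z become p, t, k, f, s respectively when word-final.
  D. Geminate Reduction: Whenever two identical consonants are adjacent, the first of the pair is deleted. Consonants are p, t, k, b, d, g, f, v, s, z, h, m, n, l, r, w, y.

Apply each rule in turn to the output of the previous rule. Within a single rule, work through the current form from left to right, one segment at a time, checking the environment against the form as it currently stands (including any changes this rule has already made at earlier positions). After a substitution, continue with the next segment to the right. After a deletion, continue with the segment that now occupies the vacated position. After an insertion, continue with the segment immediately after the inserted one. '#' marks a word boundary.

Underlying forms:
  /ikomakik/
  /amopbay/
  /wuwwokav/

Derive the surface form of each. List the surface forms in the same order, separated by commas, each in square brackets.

[tikomatik], [tamopbay], [wuwokaf]

/ikomakik/:
  A Velar Fronting: [ikomakik] → [ikomatik]
  B Initial Consonant Epenthesis: [ikomatik] → [tikomatik]
  C Final Devoicing: no change — [tikomatik]
  D Geminate Reduction: no change — [tikomatik]
/amopbay/:
  A Velar Fronting: no change — [amopbay]
  B Initial Consonant Epenthesis: [amopbay] → [tamopbay]
  C Final Devoicing: no change — [tamopbay]
  D Geminate Reduction: no change — [tamopbay]
/wuwwokav/:
  A Velar Fronting: no change — [wuwwokav]
  B Initial Consonant Epenthesis: no change — [wuwwokav]
  C Final Devoicing: [wuwwokav] → [wuwwokaf]
  D Geminate Reduction: [wuwwokaf] → [wuwokaf]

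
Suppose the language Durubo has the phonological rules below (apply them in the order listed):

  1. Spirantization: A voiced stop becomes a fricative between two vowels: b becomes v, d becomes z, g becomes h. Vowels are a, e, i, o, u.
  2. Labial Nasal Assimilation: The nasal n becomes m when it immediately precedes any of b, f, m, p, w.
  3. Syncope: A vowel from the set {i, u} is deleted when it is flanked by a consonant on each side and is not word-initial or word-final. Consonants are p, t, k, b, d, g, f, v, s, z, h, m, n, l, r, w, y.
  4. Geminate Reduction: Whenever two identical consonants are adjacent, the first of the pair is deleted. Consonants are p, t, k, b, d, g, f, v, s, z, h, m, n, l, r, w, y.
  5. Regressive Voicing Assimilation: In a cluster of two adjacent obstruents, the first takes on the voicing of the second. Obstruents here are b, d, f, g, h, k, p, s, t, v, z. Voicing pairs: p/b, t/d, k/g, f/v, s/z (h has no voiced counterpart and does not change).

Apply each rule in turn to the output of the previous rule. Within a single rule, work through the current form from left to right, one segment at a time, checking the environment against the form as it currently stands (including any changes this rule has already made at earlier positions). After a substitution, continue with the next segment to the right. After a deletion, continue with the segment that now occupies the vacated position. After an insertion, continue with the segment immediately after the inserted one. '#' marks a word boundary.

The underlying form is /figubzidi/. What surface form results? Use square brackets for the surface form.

1 Spirantization: [figubzidi] → [fihubzizi]
2 Labial Nasal Assimilation: no change — [fihubzizi]
3 Syncope: [fihubzizi] → [fhbzzi]
4 Geminate Reduction: [fhbzzi] → [fhbzi]
5 Regressive Voicing Assimilation: no change — [fhbzi]

[fhbzi]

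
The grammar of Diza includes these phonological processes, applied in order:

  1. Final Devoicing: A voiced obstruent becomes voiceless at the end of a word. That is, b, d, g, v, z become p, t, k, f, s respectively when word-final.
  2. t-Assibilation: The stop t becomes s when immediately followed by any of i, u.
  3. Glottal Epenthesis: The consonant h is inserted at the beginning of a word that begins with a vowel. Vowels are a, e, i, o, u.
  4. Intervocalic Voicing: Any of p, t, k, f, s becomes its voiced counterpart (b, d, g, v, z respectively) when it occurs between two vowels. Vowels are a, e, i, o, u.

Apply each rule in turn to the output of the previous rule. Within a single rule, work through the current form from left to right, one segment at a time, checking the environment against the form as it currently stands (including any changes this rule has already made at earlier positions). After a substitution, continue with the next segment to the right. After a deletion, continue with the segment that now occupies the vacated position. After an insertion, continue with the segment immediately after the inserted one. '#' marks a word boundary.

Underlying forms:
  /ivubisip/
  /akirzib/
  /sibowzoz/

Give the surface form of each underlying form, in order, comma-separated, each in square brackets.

/ivubisip/:
  1 Final Devoicing: no change — [ivubisip]
  2 t-Assibilation: no change — [ivubisip]
  3 Glottal Epenthesis: [ivubisip] → [hivubisip]
  4 Intervocalic Voicing: [hivubisip] → [hivubizip]
/akirzib/:
  1 Final Devoicing: [akirzib] → [akirzip]
  2 t-Assibilation: no change — [akirzip]
  3 Glottal Epenthesis: [akirzip] → [hakirzip]
  4 Intervocalic Voicing: [hakirzip] → [hagirzip]
/sibowzoz/:
  1 Final Devoicing: [sibowzoz] → [sibowzos]
  2 t-Assibilation: no change — [sibowzos]
  3 Glottal Epenthesis: no change — [sibowzos]
  4 Intervocalic Voicing: no change — [sibowzos]

[hivubizip], [hagirzip], [sibowzos]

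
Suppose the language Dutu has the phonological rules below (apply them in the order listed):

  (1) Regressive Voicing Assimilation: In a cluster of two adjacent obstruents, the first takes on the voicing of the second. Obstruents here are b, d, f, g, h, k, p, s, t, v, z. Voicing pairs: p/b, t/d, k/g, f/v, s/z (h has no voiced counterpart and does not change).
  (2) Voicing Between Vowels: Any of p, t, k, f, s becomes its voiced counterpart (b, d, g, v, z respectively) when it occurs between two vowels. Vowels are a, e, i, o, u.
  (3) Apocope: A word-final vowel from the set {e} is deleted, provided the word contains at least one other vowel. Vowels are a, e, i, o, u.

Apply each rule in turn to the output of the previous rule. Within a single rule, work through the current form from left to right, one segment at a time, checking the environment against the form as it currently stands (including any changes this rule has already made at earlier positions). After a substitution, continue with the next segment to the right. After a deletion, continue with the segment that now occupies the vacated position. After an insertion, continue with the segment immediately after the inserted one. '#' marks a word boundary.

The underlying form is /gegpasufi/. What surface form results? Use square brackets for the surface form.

[gekpazuvi]

(1) Regressive Voicing Assimilation: [gegpasufi] → [gekpasufi]
(2) Voicing Between Vowels: [gekpasufi] → [gekpazuvi]
(3) Apocope: no change — [gekpazuvi]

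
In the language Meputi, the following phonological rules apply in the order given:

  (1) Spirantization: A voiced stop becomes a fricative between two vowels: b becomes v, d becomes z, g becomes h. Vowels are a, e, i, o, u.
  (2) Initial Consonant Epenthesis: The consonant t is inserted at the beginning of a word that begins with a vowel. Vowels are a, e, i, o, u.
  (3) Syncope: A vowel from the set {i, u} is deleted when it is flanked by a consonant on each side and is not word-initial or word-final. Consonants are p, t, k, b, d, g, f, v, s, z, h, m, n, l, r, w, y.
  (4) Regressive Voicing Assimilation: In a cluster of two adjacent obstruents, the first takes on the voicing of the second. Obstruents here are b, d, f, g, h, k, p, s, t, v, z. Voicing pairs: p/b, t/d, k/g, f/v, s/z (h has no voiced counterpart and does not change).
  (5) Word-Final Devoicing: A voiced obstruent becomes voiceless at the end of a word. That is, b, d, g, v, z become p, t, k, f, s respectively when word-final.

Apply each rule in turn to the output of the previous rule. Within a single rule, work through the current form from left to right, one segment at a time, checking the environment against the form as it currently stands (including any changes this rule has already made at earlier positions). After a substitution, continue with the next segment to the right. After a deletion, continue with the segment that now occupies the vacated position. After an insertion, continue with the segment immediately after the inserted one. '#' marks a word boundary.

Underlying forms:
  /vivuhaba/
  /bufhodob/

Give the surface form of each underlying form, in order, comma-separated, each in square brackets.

[vfhava], [pfhozop]

/vivuhaba/:
  (1) Spirantization: [vivuhaba] → [vivuhava]
  (2) Initial Consonant Epenthesis: no change — [vivuhava]
  (3) Syncope: [vivuhava] → [vvhava]
  (4) Regressive Voicing Assimilation: [vvhava] → [vfhava]
  (5) Word-Final Devoicing: no change — [vfhava]
/bufhodob/:
  (1) Spirantization: [bufhodob] → [bufhozob]
  (2) Initial Consonant Epenthesis: no change — [bufhozob]
  (3) Syncope: [bufhozob] → [bfhozob]
  (4) Regressive Voicing Assimilation: [bfhozob] → [pfhozob]
  (5) Word-Final Devoicing: [pfhozob] → [pfhozop]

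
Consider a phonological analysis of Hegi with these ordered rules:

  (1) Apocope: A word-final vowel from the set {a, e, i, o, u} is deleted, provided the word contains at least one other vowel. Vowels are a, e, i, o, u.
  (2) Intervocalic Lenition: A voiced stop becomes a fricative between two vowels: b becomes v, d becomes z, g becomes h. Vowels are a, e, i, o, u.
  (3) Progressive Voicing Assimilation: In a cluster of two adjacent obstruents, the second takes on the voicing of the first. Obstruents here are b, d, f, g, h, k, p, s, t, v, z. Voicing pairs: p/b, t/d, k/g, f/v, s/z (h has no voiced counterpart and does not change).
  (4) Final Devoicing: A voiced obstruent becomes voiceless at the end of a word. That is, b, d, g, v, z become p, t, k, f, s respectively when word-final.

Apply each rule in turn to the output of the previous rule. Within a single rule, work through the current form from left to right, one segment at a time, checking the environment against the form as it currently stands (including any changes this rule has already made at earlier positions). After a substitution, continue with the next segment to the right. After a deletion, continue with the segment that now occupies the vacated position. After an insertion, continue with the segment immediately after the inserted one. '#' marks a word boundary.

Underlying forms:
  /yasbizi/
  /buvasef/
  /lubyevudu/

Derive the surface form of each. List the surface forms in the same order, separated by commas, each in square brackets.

[yaspis], [buvasef], [lubyevut]

/yasbizi/:
  (1) Apocope: [yasbizi] → [yasbiz]
  (2) Intervocalic Lenition: no change — [yasbiz]
  (3) Progressive Voicing Assimilation: [yasbiz] → [yaspiz]
  (4) Final Devoicing: [yaspiz] → [yaspis]
/buvasef/:
  (1) Apocope: no change — [buvasef]
  (2) Intervocalic Lenition: no change — [buvasef]
  (3) Progressive Voicing Assimilation: no change — [buvasef]
  (4) Final Devoicing: no change — [buvasef]
/lubyevudu/:
  (1) Apocope: [lubyevudu] → [lubyevud]
  (2) Intervocalic Lenition: no change — [lubyevud]
  (3) Progressive Voicing Assimilation: no change — [lubyevud]
  (4) Final Devoicing: [lubyevud] → [lubyevut]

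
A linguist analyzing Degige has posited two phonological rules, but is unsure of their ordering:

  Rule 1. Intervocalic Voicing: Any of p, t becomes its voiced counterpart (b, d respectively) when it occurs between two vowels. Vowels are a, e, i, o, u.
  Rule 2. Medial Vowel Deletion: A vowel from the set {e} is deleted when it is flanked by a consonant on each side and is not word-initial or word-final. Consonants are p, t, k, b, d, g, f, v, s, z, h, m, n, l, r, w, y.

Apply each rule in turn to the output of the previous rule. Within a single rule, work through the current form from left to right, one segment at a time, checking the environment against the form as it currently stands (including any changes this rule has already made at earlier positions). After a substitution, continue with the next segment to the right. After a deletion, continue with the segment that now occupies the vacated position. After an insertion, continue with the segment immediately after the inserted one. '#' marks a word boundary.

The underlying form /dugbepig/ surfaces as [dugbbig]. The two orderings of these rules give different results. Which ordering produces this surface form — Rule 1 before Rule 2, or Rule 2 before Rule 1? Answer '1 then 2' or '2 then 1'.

Order 1 then 2:
  1 Intervocalic Voicing: [dugbepig] → [dugbebig]
  2 Medial Vowel Deletion: [dugbebig] → [dugbbig]
  result: [dugbbig]
Order 2 then 1:
  2 Medial Vowel Deletion: [dugbepig] → [dugbpig]
  1 Intervocalic Voicing: no change — [dugbpig]
  result: [dugbpig]

1 then 2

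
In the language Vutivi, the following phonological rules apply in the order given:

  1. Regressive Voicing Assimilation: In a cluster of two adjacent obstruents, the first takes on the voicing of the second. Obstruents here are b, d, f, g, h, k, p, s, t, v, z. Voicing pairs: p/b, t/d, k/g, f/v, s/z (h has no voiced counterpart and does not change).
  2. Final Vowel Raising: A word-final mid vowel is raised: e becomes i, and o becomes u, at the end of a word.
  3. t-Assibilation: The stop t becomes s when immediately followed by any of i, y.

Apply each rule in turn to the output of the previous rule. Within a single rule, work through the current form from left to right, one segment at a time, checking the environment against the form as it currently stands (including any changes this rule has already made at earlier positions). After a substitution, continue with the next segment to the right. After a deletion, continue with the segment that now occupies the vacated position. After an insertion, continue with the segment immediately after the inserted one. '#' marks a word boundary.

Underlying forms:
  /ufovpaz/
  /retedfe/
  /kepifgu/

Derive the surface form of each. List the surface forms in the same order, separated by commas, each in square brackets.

[ufofpaz], [retetfi], [kepivgu]

/ufovpaz/:
  1 Regressive Voicing Assimilation: [ufovpaz] → [ufofpaz]
  2 Final Vowel Raising: no change — [ufofpaz]
  3 t-Assibilation: no change — [ufofpaz]
/retedfe/:
  1 Regressive Voicing Assimilation: [retedfe] → [retetfe]
  2 Final Vowel Raising: [retetfe] → [retetfi]
  3 t-Assibilation: no change — [retetfi]
/kepifgu/:
  1 Regressive Voicing Assimilation: [kepifgu] → [kepivgu]
  2 Final Vowel Raising: no change — [kepivgu]
  3 t-Assibilation: no change — [kepivgu]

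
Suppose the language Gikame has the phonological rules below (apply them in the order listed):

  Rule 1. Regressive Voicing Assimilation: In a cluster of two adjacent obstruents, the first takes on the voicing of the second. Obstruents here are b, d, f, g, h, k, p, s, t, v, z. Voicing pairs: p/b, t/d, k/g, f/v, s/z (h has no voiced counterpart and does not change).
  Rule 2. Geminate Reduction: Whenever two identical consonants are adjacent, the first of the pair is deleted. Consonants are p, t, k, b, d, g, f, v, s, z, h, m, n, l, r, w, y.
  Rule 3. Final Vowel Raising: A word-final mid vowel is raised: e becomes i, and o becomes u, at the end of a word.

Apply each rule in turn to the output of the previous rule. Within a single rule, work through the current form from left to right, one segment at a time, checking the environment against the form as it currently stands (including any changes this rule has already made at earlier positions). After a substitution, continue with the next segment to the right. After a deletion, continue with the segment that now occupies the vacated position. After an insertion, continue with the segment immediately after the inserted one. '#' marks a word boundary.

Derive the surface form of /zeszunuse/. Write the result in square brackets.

[zezunusi]

Rule 1 Regressive Voicing Assimilation: [zeszunuse] → [zezzunuse]
Rule 2 Geminate Reduction: [zezzunuse] → [zezunuse]
Rule 3 Final Vowel Raising: [zezunuse] → [zezunusi]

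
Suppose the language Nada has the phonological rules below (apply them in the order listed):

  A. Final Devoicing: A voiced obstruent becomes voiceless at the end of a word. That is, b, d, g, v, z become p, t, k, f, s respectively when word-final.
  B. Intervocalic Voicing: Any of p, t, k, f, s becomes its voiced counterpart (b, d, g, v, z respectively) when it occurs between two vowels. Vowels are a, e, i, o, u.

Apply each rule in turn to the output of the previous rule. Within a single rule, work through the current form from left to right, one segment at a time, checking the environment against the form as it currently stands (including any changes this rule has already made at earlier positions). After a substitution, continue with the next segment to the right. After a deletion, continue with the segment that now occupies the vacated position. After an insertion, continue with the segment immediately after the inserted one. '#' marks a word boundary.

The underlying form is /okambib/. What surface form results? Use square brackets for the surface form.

[ogambip]

A Final Devoicing: [okambib] → [okambip]
B Intervocalic Voicing: [okambip] → [ogambip]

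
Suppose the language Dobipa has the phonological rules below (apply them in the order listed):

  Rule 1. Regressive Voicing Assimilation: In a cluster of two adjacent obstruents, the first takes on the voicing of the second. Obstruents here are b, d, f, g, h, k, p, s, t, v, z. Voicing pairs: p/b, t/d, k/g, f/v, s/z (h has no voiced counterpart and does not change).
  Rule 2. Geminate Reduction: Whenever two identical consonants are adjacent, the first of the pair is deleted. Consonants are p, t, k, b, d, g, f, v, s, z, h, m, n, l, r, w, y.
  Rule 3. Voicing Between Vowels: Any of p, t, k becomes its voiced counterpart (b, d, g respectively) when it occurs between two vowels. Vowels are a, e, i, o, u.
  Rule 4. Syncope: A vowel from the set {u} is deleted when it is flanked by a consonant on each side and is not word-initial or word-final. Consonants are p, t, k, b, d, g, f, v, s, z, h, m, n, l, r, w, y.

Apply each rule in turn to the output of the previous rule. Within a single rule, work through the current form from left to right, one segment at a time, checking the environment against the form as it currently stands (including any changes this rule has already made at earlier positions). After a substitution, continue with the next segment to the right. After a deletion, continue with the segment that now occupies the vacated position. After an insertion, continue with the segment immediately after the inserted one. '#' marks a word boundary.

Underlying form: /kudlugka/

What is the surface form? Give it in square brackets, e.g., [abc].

Rule 1 Regressive Voicing Assimilation: [kudlugka] → [kudlukka]
Rule 2 Geminate Reduction: [kudlukka] → [kudluka]
Rule 3 Voicing Between Vowels: [kudluka] → [kudluga]
Rule 4 Syncope: [kudluga] → [kdlga]

[kdlga]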